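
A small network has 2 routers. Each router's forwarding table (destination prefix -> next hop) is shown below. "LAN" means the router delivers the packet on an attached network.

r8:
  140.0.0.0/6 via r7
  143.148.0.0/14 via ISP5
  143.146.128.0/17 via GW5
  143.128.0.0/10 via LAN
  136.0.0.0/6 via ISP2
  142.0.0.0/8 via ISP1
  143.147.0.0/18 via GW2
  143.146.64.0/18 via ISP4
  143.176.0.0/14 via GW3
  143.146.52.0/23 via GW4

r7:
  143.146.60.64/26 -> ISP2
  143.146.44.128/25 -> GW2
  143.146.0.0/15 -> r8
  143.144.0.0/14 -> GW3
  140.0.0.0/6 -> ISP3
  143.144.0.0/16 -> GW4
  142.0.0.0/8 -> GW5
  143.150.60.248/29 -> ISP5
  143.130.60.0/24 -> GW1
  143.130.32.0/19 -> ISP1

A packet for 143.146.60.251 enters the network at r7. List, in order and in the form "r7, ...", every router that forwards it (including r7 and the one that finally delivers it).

At r7: longest match for 143.146.60.251 is 143.146.0.0/15 -> r8
At r8: longest match for 143.146.60.251 is 143.128.0.0/10 -> LAN

r7, r8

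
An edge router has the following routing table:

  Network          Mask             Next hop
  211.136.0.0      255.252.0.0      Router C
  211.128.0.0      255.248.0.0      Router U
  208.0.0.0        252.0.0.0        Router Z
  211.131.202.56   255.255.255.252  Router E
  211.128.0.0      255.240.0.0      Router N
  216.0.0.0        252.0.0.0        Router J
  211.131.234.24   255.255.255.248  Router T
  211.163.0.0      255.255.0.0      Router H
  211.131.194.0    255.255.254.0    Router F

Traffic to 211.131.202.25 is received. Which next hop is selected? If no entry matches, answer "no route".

Router U

Routes whose prefix contains 211.131.202.25:
  208.0.0.0/6 (208.0.0.0 - 211.255.255.255) -> Router Z
  211.128.0.0/12 (211.128.0.0 - 211.143.255.255) -> Router N
  211.128.0.0/13 (211.128.0.0 - 211.135.255.255) -> Router U
More-specific entries that do NOT match:
  211.131.202.56/30 (211.131.202.56 - 211.131.202.59) does not contain 211.131.202.25
  211.131.234.24/29 (211.131.234.24 - 211.131.234.31) does not contain 211.131.202.25
  211.131.194.0/23 (211.131.194.0 - 211.131.195.255) does not contain 211.131.202.25
  211.163.0.0/16 (211.163.0.0 - 211.163.255.255) does not contain 211.131.202.25
  211.136.0.0/14 (211.136.0.0 - 211.139.255.255) does not contain 211.131.202.25
Longest matching prefix is /13 -> next hop Router U.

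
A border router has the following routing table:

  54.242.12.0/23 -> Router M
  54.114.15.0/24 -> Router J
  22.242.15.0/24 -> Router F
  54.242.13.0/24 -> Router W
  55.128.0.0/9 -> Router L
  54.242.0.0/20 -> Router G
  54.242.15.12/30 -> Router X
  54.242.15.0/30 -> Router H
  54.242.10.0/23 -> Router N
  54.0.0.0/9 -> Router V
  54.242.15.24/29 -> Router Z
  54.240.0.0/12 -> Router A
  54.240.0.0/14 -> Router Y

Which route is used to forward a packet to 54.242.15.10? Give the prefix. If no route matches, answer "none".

Entries matching 54.242.15.10:
  54.240.0.0/12 (54.240.0.0 - 54.255.255.255)
  54.240.0.0/14 (54.240.0.0 - 54.243.255.255)
  54.242.0.0/20 (54.242.0.0 - 54.242.15.255)
Most specific is 54.242.0.0/20.

54.242.0.0/20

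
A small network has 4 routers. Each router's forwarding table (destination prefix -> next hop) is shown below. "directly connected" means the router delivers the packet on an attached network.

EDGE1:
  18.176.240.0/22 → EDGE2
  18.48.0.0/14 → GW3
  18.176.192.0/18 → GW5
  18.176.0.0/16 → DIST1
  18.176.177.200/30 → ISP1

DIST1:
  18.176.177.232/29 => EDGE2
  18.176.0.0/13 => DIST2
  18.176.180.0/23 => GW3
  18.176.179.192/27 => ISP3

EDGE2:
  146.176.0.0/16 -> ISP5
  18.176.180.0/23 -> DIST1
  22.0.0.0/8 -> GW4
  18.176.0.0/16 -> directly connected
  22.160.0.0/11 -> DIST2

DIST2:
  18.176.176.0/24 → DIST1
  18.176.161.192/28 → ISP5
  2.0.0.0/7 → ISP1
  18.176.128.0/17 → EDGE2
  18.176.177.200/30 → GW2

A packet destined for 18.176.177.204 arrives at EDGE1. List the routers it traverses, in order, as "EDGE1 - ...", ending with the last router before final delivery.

EDGE1 - DIST1 - DIST2 - EDGE2

At EDGE1: longest match for 18.176.177.204 is 18.176.0.0/16 -> DIST1
At DIST1: longest match for 18.176.177.204 is 18.176.0.0/13 -> DIST2
At DIST2: longest match for 18.176.177.204 is 18.176.128.0/17 -> EDGE2
At EDGE2: longest match for 18.176.177.204 is 18.176.0.0/16 -> directly connected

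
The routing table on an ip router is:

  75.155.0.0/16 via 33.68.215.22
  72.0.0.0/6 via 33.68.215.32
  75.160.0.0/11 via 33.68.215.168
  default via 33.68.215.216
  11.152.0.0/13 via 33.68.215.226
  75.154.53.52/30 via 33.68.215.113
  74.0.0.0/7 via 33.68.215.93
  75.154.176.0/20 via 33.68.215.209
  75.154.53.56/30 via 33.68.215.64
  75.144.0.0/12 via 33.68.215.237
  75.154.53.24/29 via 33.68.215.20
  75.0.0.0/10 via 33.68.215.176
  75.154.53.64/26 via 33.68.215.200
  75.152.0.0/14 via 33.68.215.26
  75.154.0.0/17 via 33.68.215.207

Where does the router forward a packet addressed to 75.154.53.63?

Routes whose prefix contains 75.154.53.63:
  0.0.0.0/0 (default, matches everything) -> 33.68.215.216
  72.0.0.0/6 (72.0.0.0 - 75.255.255.255) -> 33.68.215.32
  74.0.0.0/7 (74.0.0.0 - 75.255.255.255) -> 33.68.215.93
  75.144.0.0/12 (75.144.0.0 - 75.159.255.255) -> 33.68.215.237
  75.152.0.0/14 (75.152.0.0 - 75.155.255.255) -> 33.68.215.26
  75.154.0.0/17 (75.154.0.0 - 75.154.127.255) -> 33.68.215.207
More-specific entries that do NOT match:
  75.154.53.52/30 (75.154.53.52 - 75.154.53.55) does not contain 75.154.53.63
  75.154.53.56/30 (75.154.53.56 - 75.154.53.59) does not contain 75.154.53.63
  75.154.53.24/29 (75.154.53.24 - 75.154.53.31) does not contain 75.154.53.63
  75.154.53.64/26 (75.154.53.64 - 75.154.53.127) does not contain 75.154.53.63
  75.154.176.0/20 (75.154.176.0 - 75.154.191.255) does not contain 75.154.53.63
Longest matching prefix is /17 -> next hop 33.68.215.207.

33.68.215.207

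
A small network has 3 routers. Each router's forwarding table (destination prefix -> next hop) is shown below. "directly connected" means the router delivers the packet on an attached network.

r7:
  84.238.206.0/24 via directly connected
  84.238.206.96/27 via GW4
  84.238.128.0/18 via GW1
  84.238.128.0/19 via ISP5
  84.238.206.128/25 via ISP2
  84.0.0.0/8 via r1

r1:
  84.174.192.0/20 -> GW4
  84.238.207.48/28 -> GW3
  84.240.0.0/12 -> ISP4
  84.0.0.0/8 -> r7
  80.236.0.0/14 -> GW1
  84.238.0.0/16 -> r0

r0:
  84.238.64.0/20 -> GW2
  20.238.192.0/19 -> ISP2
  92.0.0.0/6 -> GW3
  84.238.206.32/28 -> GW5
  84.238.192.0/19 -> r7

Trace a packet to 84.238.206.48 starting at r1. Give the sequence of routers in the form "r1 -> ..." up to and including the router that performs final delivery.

At r1: longest match for 84.238.206.48 is 84.238.0.0/16 -> r0
At r0: longest match for 84.238.206.48 is 84.238.192.0/19 -> r7
At r7: longest match for 84.238.206.48 is 84.238.206.0/24 -> directly connected

r1 -> r0 -> r7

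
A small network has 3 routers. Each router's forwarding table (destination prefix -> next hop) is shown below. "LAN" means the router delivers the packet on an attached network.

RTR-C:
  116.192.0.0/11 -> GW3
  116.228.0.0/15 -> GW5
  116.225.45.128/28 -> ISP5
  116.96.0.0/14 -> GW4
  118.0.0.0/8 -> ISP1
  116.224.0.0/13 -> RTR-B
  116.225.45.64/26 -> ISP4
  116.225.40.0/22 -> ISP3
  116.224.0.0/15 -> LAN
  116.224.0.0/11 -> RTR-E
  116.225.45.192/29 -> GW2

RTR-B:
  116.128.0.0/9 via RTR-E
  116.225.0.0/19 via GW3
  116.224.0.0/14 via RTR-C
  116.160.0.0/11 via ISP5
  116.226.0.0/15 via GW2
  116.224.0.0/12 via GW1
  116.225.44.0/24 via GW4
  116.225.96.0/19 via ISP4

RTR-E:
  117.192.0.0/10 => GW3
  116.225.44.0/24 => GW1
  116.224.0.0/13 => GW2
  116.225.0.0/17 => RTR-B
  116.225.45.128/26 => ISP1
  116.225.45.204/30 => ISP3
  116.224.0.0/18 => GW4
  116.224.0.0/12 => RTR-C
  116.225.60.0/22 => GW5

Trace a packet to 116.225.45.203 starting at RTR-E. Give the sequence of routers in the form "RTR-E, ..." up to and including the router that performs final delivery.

RTR-E, RTR-B, RTR-C

At RTR-E: longest match for 116.225.45.203 is 116.225.0.0/17 -> RTR-B
At RTR-B: longest match for 116.225.45.203 is 116.224.0.0/14 -> RTR-C
At RTR-C: longest match for 116.225.45.203 is 116.224.0.0/15 -> LAN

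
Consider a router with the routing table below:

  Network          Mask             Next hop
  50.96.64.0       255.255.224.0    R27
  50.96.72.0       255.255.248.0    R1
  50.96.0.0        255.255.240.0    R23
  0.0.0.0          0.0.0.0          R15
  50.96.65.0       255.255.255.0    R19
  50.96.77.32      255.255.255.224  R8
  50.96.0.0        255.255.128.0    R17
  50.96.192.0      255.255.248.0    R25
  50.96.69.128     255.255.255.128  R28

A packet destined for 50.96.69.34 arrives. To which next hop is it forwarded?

R27

Routes whose prefix contains 50.96.69.34:
  0.0.0.0/0 (default, matches everything) -> R15
  50.96.0.0/17 (50.96.0.0 - 50.96.127.255) -> R17
  50.96.64.0/19 (50.96.64.0 - 50.96.95.255) -> R27
More-specific entries that do NOT match:
  50.96.77.32/27 (50.96.77.32 - 50.96.77.63) does not contain 50.96.69.34
  50.96.69.128/25 (50.96.69.128 - 50.96.69.255) does not contain 50.96.69.34
  50.96.65.0/24 (50.96.65.0 - 50.96.65.255) does not contain 50.96.69.34
  50.96.72.0/21 (50.96.72.0 - 50.96.79.255) does not contain 50.96.69.34
  50.96.192.0/21 (50.96.192.0 - 50.96.199.255) does not contain 50.96.69.34
  50.96.0.0/20 (50.96.0.0 - 50.96.15.255) does not contain 50.96.69.34
Longest matching prefix is /19 -> next hop R27.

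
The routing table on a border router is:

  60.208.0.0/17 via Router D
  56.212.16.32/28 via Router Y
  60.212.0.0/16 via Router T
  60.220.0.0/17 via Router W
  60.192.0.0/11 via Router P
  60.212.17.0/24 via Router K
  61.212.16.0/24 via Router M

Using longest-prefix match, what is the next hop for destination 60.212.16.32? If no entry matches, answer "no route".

Router T

Routes whose prefix contains 60.212.16.32:
  60.192.0.0/11 (60.192.0.0 - 60.223.255.255) -> Router P
  60.212.0.0/16 (60.212.0.0 - 60.212.255.255) -> Router T
More-specific entries that do NOT match:
  56.212.16.32/28 (56.212.16.32 - 56.212.16.47) does not contain 60.212.16.32
  60.212.17.0/24 (60.212.17.0 - 60.212.17.255) does not contain 60.212.16.32
  61.212.16.0/24 (61.212.16.0 - 61.212.16.255) does not contain 60.212.16.32
  60.208.0.0/17 (60.208.0.0 - 60.208.127.255) does not contain 60.212.16.32
  60.220.0.0/17 (60.220.0.0 - 60.220.127.255) does not contain 60.212.16.32
Longest matching prefix is /16 -> next hop Router T.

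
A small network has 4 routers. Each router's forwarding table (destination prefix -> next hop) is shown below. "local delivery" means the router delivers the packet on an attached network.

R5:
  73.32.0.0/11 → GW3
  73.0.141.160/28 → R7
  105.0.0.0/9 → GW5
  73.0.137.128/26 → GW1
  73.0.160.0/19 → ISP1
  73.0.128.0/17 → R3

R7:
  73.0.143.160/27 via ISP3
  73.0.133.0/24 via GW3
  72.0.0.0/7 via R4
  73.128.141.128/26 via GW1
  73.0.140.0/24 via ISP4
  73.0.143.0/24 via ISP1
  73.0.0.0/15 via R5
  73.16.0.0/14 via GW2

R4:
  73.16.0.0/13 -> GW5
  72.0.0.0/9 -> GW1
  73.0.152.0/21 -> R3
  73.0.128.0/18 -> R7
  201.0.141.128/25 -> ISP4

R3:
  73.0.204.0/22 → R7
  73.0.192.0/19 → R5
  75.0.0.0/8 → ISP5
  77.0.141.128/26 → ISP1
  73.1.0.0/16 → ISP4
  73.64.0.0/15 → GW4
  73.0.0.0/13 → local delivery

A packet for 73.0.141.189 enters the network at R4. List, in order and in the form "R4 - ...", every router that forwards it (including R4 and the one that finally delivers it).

R4 - R7 - R5 - R3

At R4: longest match for 73.0.141.189 is 73.0.128.0/18 -> R7
At R7: longest match for 73.0.141.189 is 73.0.0.0/15 -> R5
At R5: longest match for 73.0.141.189 is 73.0.128.0/17 -> R3
At R3: longest match for 73.0.141.189 is 73.0.0.0/13 -> local delivery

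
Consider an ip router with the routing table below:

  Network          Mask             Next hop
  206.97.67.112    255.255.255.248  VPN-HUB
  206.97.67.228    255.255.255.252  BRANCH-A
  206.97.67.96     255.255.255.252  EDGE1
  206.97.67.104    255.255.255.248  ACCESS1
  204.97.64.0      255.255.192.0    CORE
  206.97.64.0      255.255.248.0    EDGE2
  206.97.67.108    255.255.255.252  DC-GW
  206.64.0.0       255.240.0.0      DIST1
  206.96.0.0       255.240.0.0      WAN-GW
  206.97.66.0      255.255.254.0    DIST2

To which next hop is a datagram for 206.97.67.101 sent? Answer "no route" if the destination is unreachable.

Routes whose prefix contains 206.97.67.101:
  206.96.0.0/12 (206.96.0.0 - 206.111.255.255) -> WAN-GW
  206.97.64.0/21 (206.97.64.0 - 206.97.71.255) -> EDGE2
  206.97.66.0/23 (206.97.66.0 - 206.97.67.255) -> DIST2
More-specific entries that do NOT match:
  206.97.67.228/30 (206.97.67.228 - 206.97.67.231) does not contain 206.97.67.101
  206.97.67.96/30 (206.97.67.96 - 206.97.67.99) does not contain 206.97.67.101
  206.97.67.108/30 (206.97.67.108 - 206.97.67.111) does not contain 206.97.67.101
  206.97.67.112/29 (206.97.67.112 - 206.97.67.119) does not contain 206.97.67.101
  206.97.67.104/29 (206.97.67.104 - 206.97.67.111) does not contain 206.97.67.101
Longest matching prefix is /23 -> next hop DIST2.

DIST2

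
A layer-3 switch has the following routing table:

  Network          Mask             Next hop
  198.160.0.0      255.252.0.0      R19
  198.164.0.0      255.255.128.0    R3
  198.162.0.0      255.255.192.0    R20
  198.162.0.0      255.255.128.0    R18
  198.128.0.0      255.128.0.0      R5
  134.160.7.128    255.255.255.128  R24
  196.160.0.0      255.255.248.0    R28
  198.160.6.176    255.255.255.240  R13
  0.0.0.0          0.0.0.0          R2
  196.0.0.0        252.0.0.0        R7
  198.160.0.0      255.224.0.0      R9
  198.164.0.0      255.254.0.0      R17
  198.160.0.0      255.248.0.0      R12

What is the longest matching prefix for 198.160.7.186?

Entries matching 198.160.7.186:
  0.0.0.0/0 (default, matches everything)
  196.0.0.0/6 (196.0.0.0 - 199.255.255.255)
  198.128.0.0/9 (198.128.0.0 - 198.255.255.255)
  198.160.0.0/11 (198.160.0.0 - 198.191.255.255)
  198.160.0.0/13 (198.160.0.0 - 198.167.255.255)
  198.160.0.0/14 (198.160.0.0 - 198.163.255.255)
Most specific is 198.160.0.0/14.

198.160.0.0/14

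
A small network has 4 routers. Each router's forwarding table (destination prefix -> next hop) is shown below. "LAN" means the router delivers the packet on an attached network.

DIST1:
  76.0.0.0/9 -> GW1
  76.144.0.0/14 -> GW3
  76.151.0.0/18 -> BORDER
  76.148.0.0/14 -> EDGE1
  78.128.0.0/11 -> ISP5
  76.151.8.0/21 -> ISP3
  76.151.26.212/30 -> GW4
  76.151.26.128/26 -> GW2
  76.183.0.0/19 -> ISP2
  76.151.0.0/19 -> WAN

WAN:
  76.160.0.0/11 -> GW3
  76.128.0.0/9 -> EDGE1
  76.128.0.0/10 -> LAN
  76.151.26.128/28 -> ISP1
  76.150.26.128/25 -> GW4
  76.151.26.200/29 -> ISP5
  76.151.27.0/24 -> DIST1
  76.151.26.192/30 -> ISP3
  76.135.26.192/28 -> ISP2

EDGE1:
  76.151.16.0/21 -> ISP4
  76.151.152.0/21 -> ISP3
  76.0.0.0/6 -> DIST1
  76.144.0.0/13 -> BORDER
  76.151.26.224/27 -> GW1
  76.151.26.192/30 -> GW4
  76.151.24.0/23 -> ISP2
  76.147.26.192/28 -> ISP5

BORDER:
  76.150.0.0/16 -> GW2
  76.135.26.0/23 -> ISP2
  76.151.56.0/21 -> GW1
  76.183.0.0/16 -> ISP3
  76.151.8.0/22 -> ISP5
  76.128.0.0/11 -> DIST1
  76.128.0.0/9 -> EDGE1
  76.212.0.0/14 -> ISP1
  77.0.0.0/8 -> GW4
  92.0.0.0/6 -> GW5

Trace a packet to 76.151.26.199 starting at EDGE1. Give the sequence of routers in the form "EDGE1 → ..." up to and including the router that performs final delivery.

At EDGE1: longest match for 76.151.26.199 is 76.144.0.0/13 -> BORDER
At BORDER: longest match for 76.151.26.199 is 76.128.0.0/11 -> DIST1
At DIST1: longest match for 76.151.26.199 is 76.151.0.0/19 -> WAN
At WAN: longest match for 76.151.26.199 is 76.128.0.0/10 -> LAN

EDGE1 → BORDER → DIST1 → WAN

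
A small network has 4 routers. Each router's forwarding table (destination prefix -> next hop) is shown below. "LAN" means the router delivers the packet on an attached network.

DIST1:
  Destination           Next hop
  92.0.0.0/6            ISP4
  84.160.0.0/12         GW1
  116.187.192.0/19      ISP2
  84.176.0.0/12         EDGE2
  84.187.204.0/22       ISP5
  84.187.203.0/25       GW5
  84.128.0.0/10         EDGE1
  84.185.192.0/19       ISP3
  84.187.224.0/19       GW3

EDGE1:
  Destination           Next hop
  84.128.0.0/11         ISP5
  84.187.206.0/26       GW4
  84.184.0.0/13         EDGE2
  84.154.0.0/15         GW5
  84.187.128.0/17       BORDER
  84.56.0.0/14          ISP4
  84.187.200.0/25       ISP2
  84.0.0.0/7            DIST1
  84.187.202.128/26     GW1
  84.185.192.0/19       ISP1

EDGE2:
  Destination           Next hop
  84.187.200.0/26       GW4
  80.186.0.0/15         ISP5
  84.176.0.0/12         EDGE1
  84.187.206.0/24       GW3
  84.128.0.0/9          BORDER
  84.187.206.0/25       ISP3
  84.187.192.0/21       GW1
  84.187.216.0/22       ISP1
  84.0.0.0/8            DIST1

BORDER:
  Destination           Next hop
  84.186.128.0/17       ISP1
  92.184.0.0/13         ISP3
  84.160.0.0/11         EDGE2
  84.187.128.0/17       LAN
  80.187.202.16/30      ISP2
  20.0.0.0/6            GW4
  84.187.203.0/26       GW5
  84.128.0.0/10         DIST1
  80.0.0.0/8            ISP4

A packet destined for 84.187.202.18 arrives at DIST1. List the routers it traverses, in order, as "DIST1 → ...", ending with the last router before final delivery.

At DIST1: longest match for 84.187.202.18 is 84.176.0.0/12 -> EDGE2
At EDGE2: longest match for 84.187.202.18 is 84.176.0.0/12 -> EDGE1
At EDGE1: longest match for 84.187.202.18 is 84.187.128.0/17 -> BORDER
At BORDER: longest match for 84.187.202.18 is 84.187.128.0/17 -> LAN

DIST1 → EDGE2 → EDGE1 → BORDER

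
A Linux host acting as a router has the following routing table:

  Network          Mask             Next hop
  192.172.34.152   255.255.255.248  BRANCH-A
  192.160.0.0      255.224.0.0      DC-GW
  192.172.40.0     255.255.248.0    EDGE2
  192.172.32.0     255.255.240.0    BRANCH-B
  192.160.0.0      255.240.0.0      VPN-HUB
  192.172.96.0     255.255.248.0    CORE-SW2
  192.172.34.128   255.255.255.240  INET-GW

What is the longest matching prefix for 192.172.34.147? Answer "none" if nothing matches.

192.172.32.0/20

Entries matching 192.172.34.147:
  192.160.0.0/11 (192.160.0.0 - 192.191.255.255)
  192.160.0.0/12 (192.160.0.0 - 192.175.255.255)
  192.172.32.0/20 (192.172.32.0 - 192.172.47.255)
Most specific is 192.172.32.0/20.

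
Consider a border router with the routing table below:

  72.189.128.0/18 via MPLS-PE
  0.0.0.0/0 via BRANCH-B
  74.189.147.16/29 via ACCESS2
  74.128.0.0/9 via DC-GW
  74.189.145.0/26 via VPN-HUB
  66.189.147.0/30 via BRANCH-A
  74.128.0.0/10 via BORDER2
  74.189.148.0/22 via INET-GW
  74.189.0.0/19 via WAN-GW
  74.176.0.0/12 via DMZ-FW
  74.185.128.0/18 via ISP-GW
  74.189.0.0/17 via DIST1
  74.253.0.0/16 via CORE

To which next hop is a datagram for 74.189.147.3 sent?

DMZ-FW

Routes whose prefix contains 74.189.147.3:
  0.0.0.0/0 (default, matches everything) -> BRANCH-B
  74.128.0.0/9 (74.128.0.0 - 74.255.255.255) -> DC-GW
  74.128.0.0/10 (74.128.0.0 - 74.191.255.255) -> BORDER2
  74.176.0.0/12 (74.176.0.0 - 74.191.255.255) -> DMZ-FW
More-specific entries that do NOT match:
  66.189.147.0/30 (66.189.147.0 - 66.189.147.3) does not contain 74.189.147.3
  74.189.147.16/29 (74.189.147.16 - 74.189.147.23) does not contain 74.189.147.3
  74.189.145.0/26 (74.189.145.0 - 74.189.145.63) does not contain 74.189.147.3
  74.189.148.0/22 (74.189.148.0 - 74.189.151.255) does not contain 74.189.147.3
  74.189.0.0/19 (74.189.0.0 - 74.189.31.255) does not contain 74.189.147.3
  72.189.128.0/18 (72.189.128.0 - 72.189.191.255) does not contain 74.189.147.3
  74.185.128.0/18 (74.185.128.0 - 74.185.191.255) does not contain 74.189.147.3
  74.189.0.0/17 (74.189.0.0 - 74.189.127.255) does not contain 74.189.147.3
  74.253.0.0/16 (74.253.0.0 - 74.253.255.255) does not contain 74.189.147.3
Longest matching prefix is /12 -> next hop DMZ-FW.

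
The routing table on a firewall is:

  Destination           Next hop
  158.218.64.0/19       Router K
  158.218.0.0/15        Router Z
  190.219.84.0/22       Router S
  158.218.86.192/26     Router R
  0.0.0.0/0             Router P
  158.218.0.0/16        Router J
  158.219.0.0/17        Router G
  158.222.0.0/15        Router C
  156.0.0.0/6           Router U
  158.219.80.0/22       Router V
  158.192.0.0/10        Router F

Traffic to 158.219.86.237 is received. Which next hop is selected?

Router G

Routes whose prefix contains 158.219.86.237:
  0.0.0.0/0 (default, matches everything) -> Router P
  156.0.0.0/6 (156.0.0.0 - 159.255.255.255) -> Router U
  158.192.0.0/10 (158.192.0.0 - 158.255.255.255) -> Router F
  158.218.0.0/15 (158.218.0.0 - 158.219.255.255) -> Router Z
  158.219.0.0/17 (158.219.0.0 - 158.219.127.255) -> Router G
More-specific entries that do NOT match:
  158.218.86.192/26 (158.218.86.192 - 158.218.86.255) does not contain 158.219.86.237
  190.219.84.0/22 (190.219.84.0 - 190.219.87.255) does not contain 158.219.86.237
  158.219.80.0/22 (158.219.80.0 - 158.219.83.255) does not contain 158.219.86.237
  158.218.64.0/19 (158.218.64.0 - 158.218.95.255) does not contain 158.219.86.237
Longest matching prefix is /17 -> next hop Router G.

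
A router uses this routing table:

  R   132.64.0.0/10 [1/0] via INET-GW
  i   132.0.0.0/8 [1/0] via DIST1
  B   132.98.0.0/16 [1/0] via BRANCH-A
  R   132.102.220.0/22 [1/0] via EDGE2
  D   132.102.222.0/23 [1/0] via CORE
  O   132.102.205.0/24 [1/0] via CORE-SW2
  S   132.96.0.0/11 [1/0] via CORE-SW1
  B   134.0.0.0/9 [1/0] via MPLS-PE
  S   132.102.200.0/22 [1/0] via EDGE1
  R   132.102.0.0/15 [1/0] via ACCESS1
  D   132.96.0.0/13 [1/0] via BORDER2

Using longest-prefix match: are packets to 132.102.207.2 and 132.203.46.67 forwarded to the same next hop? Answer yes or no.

132.102.207.2: longest match 132.102.0.0/15 -> ACCESS1
132.203.46.67: longest match 132.0.0.0/8 -> DIST1

no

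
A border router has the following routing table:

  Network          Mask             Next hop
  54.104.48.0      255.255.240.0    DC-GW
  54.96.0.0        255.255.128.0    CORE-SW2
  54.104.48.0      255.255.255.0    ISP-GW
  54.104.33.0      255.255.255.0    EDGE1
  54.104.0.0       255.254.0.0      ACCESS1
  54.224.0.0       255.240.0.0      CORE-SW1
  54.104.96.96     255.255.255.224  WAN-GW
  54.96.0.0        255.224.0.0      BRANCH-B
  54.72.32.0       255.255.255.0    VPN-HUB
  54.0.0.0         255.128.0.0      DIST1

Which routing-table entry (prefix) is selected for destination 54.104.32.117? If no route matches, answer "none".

54.104.0.0/15

Entries matching 54.104.32.117:
  54.0.0.0/9 (54.0.0.0 - 54.127.255.255)
  54.96.0.0/11 (54.96.0.0 - 54.127.255.255)
  54.104.0.0/15 (54.104.0.0 - 54.105.255.255)
Most specific is 54.104.0.0/15.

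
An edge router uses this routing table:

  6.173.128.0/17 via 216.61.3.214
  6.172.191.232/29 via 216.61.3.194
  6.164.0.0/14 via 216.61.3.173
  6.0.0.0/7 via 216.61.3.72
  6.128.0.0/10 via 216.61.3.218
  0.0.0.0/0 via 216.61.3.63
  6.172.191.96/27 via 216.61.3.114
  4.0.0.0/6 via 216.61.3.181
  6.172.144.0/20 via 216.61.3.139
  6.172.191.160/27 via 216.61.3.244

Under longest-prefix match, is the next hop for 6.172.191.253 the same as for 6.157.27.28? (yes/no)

6.172.191.253: longest match 6.128.0.0/10 -> 216.61.3.218
6.157.27.28: longest match 6.128.0.0/10 -> 216.61.3.218

yes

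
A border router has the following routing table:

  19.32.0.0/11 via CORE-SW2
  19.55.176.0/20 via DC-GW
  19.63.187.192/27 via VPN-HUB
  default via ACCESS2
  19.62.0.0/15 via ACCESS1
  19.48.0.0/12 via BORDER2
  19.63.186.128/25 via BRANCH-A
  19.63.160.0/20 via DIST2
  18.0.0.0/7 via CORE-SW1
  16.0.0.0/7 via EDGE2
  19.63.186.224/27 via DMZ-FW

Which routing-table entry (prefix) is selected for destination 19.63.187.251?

Entries matching 19.63.187.251:
  0.0.0.0/0 (default, matches everything)
  18.0.0.0/7 (18.0.0.0 - 19.255.255.255)
  19.32.0.0/11 (19.32.0.0 - 19.63.255.255)
  19.48.0.0/12 (19.48.0.0 - 19.63.255.255)
  19.62.0.0/15 (19.62.0.0 - 19.63.255.255)
Most specific is 19.62.0.0/15.

19.62.0.0/15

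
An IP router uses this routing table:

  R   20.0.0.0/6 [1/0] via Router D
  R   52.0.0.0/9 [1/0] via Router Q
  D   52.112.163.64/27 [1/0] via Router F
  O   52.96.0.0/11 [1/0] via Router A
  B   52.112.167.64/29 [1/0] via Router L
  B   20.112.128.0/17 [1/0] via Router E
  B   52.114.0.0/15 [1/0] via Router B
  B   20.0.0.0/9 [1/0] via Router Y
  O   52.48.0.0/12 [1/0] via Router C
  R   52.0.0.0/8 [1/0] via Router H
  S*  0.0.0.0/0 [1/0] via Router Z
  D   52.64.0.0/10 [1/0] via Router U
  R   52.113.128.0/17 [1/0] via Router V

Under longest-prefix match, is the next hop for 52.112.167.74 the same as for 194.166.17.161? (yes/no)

no

52.112.167.74: longest match 52.96.0.0/11 -> Router A
194.166.17.161: longest match 0.0.0.0/0 -> Router Z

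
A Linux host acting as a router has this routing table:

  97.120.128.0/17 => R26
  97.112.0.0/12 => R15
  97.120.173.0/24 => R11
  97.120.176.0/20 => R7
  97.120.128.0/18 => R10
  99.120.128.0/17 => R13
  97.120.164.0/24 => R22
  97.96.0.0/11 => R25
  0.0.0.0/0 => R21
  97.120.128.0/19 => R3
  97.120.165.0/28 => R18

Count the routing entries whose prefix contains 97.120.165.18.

Prefixes containing 97.120.165.18:
  0.0.0.0/0 (default, matches everything)
  97.96.0.0/11 (97.96.0.0 - 97.127.255.255)
  97.112.0.0/12 (97.112.0.0 - 97.127.255.255)
  97.120.128.0/17 (97.120.128.0 - 97.120.255.255)
  97.120.128.0/18 (97.120.128.0 - 97.120.191.255)
Total matching entries: 5.

5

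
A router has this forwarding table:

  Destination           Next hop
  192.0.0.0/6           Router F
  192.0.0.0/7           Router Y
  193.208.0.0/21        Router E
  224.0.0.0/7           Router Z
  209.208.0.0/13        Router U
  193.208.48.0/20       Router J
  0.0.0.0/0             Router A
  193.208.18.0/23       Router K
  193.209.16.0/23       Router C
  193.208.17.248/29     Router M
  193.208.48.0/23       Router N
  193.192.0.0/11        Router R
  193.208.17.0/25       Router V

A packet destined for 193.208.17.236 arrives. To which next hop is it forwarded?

Router R

Routes whose prefix contains 193.208.17.236:
  0.0.0.0/0 (default, matches everything) -> Router A
  192.0.0.0/6 (192.0.0.0 - 195.255.255.255) -> Router F
  192.0.0.0/7 (192.0.0.0 - 193.255.255.255) -> Router Y
  193.192.0.0/11 (193.192.0.0 - 193.223.255.255) -> Router R
More-specific entries that do NOT match:
  193.208.17.248/29 (193.208.17.248 - 193.208.17.255) does not contain 193.208.17.236
  193.208.17.0/25 (193.208.17.0 - 193.208.17.127) does not contain 193.208.17.236
  193.208.18.0/23 (193.208.18.0 - 193.208.19.255) does not contain 193.208.17.236
  193.209.16.0/23 (193.209.16.0 - 193.209.17.255) does not contain 193.208.17.236
  193.208.48.0/23 (193.208.48.0 - 193.208.49.255) does not contain 193.208.17.236
  193.208.0.0/21 (193.208.0.0 - 193.208.7.255) does not contain 193.208.17.236
  193.208.48.0/20 (193.208.48.0 - 193.208.63.255) does not contain 193.208.17.236
  209.208.0.0/13 (209.208.0.0 - 209.215.255.255) does not contain 193.208.17.236
Longest matching prefix is /11 -> next hop Router R.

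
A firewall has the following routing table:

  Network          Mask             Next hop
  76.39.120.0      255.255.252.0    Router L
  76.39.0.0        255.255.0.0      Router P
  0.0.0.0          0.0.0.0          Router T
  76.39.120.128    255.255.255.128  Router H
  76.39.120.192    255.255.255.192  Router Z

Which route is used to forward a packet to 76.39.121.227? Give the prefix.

Entries matching 76.39.121.227:
  0.0.0.0/0 (default, matches everything)
  76.39.0.0/16 (76.39.0.0 - 76.39.255.255)
  76.39.120.0/22 (76.39.120.0 - 76.39.123.255)
Most specific is 76.39.120.0/22.

76.39.120.0/22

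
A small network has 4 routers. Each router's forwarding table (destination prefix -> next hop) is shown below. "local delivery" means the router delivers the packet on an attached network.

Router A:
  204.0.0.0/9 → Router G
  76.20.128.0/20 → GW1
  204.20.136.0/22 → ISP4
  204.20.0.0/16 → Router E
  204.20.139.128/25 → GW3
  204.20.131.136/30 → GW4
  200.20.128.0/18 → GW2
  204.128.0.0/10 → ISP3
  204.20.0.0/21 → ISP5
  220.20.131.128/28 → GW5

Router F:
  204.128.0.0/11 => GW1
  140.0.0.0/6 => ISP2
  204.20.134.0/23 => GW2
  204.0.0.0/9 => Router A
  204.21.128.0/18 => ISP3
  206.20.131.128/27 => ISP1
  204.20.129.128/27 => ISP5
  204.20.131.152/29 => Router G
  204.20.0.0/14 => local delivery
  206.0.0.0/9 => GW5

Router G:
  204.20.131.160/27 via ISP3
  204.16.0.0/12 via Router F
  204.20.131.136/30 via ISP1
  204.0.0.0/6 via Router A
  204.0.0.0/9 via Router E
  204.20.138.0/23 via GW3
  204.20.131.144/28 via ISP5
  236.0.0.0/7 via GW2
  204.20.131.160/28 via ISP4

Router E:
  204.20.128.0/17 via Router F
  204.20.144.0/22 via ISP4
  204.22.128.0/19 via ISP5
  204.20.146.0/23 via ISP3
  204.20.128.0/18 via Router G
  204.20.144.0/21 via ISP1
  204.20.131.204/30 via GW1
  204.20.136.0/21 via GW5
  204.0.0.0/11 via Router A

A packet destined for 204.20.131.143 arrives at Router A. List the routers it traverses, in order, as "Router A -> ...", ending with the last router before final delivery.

At Router A: longest match for 204.20.131.143 is 204.20.0.0/16 -> Router E
At Router E: longest match for 204.20.131.143 is 204.20.128.0/18 -> Router G
At Router G: longest match for 204.20.131.143 is 204.16.0.0/12 -> Router F
At Router F: longest match for 204.20.131.143 is 204.20.0.0/14 -> local delivery

Router A -> Router E -> Router G -> Router F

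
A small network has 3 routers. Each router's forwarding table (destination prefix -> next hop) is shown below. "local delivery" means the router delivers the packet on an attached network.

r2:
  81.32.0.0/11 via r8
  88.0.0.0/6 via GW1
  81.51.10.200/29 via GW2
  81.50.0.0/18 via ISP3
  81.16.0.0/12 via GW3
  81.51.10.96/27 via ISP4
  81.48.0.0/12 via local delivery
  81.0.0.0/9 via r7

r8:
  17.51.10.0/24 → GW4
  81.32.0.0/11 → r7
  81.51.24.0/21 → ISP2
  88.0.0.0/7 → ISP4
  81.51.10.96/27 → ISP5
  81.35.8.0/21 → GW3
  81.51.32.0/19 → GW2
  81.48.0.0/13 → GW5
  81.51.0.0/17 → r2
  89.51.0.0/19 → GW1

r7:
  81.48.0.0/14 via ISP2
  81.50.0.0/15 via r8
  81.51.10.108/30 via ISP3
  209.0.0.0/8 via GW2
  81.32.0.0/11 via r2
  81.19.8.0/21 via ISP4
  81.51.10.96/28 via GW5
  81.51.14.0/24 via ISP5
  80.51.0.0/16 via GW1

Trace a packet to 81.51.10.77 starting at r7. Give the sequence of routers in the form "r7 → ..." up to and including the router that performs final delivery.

r7 → r8 → r2

At r7: longest match for 81.51.10.77 is 81.50.0.0/15 -> r8
At r8: longest match for 81.51.10.77 is 81.51.0.0/17 -> r2
At r2: longest match for 81.51.10.77 is 81.48.0.0/12 -> local delivery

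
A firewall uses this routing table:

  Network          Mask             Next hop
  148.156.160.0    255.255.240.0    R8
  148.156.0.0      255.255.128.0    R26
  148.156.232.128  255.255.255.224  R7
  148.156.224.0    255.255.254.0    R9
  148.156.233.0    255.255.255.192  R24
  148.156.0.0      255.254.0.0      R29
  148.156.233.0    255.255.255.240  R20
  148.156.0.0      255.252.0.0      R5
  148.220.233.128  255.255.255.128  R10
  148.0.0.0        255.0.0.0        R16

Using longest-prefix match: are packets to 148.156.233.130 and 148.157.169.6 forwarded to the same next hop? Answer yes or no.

148.156.233.130: longest match 148.156.0.0/15 -> R29
148.157.169.6: longest match 148.156.0.0/15 -> R29

yes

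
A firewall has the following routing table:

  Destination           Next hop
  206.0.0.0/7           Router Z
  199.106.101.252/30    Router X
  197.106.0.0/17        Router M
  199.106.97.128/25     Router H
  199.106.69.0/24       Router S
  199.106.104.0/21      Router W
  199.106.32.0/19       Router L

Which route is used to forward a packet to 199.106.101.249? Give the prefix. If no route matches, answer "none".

199.106.101.249 is outside every listed prefix and there is no default route.

none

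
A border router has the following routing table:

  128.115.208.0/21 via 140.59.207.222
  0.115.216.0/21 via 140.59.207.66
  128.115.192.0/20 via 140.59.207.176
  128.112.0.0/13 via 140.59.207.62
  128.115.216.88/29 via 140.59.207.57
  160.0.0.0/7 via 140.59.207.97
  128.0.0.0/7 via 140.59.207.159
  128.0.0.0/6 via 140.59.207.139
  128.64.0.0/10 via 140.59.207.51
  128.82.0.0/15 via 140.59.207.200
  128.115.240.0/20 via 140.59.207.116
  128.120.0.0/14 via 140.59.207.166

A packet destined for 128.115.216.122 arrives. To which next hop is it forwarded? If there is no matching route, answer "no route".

Routes whose prefix contains 128.115.216.122:
  128.0.0.0/6 (128.0.0.0 - 131.255.255.255) -> 140.59.207.139
  128.0.0.0/7 (128.0.0.0 - 129.255.255.255) -> 140.59.207.159
  128.64.0.0/10 (128.64.0.0 - 128.127.255.255) -> 140.59.207.51
  128.112.0.0/13 (128.112.0.0 - 128.119.255.255) -> 140.59.207.62
More-specific entries that do NOT match:
  128.115.216.88/29 (128.115.216.88 - 128.115.216.95) does not contain 128.115.216.122
  128.115.208.0/21 (128.115.208.0 - 128.115.215.255) does not contain 128.115.216.122
  0.115.216.0/21 (0.115.216.0 - 0.115.223.255) does not contain 128.115.216.122
  128.115.192.0/20 (128.115.192.0 - 128.115.207.255) does not contain 128.115.216.122
  128.115.240.0/20 (128.115.240.0 - 128.115.255.255) does not contain 128.115.216.122
  128.82.0.0/15 (128.82.0.0 - 128.83.255.255) does not contain 128.115.216.122
  128.120.0.0/14 (128.120.0.0 - 128.123.255.255) does not contain 128.115.216.122
Longest matching prefix is /13 -> next hop 140.59.207.62.

140.59.207.62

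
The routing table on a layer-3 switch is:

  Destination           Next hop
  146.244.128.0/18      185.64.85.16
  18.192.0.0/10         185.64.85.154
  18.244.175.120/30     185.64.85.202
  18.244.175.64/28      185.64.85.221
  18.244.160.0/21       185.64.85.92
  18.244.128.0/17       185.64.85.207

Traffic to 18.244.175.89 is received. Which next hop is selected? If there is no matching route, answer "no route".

Routes whose prefix contains 18.244.175.89:
  18.192.0.0/10 (18.192.0.0 - 18.255.255.255) -> 185.64.85.154
  18.244.128.0/17 (18.244.128.0 - 18.244.255.255) -> 185.64.85.207
More-specific entries that do NOT match:
  18.244.175.120/30 (18.244.175.120 - 18.244.175.123) does not contain 18.244.175.89
  18.244.175.64/28 (18.244.175.64 - 18.244.175.79) does not contain 18.244.175.89
  18.244.160.0/21 (18.244.160.0 - 18.244.167.255) does not contain 18.244.175.89
  146.244.128.0/18 (146.244.128.0 - 146.244.191.255) does not contain 18.244.175.89
Longest matching prefix is /17 -> next hop 185.64.85.207.

185.64.85.207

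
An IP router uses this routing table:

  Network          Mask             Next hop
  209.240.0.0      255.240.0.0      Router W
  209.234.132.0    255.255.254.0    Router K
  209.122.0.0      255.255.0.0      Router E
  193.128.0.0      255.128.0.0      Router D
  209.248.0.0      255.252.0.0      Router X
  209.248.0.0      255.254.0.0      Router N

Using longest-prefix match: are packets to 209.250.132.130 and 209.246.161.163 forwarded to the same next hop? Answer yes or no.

no

209.250.132.130: longest match 209.248.0.0/14 -> Router X
209.246.161.163: longest match 209.240.0.0/12 -> Router W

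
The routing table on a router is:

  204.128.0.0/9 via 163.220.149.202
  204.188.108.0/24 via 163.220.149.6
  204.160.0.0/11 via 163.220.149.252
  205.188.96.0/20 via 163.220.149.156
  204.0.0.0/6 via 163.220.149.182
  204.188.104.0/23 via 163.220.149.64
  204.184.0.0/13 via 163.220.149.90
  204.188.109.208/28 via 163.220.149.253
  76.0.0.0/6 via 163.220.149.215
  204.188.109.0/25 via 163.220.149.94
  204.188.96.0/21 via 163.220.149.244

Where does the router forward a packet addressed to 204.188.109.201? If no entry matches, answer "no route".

163.220.149.90

Routes whose prefix contains 204.188.109.201:
  204.0.0.0/6 (204.0.0.0 - 207.255.255.255) -> 163.220.149.182
  204.128.0.0/9 (204.128.0.0 - 204.255.255.255) -> 163.220.149.202
  204.160.0.0/11 (204.160.0.0 - 204.191.255.255) -> 163.220.149.252
  204.184.0.0/13 (204.184.0.0 - 204.191.255.255) -> 163.220.149.90
More-specific entries that do NOT match:
  204.188.109.208/28 (204.188.109.208 - 204.188.109.223) does not contain 204.188.109.201
  204.188.109.0/25 (204.188.109.0 - 204.188.109.127) does not contain 204.188.109.201
  204.188.108.0/24 (204.188.108.0 - 204.188.108.255) does not contain 204.188.109.201
  204.188.104.0/23 (204.188.104.0 - 204.188.105.255) does not contain 204.188.109.201
  204.188.96.0/21 (204.188.96.0 - 204.188.103.255) does not contain 204.188.109.201
  205.188.96.0/20 (205.188.96.0 - 205.188.111.255) does not contain 204.188.109.201
Longest matching prefix is /13 -> next hop 163.220.149.90.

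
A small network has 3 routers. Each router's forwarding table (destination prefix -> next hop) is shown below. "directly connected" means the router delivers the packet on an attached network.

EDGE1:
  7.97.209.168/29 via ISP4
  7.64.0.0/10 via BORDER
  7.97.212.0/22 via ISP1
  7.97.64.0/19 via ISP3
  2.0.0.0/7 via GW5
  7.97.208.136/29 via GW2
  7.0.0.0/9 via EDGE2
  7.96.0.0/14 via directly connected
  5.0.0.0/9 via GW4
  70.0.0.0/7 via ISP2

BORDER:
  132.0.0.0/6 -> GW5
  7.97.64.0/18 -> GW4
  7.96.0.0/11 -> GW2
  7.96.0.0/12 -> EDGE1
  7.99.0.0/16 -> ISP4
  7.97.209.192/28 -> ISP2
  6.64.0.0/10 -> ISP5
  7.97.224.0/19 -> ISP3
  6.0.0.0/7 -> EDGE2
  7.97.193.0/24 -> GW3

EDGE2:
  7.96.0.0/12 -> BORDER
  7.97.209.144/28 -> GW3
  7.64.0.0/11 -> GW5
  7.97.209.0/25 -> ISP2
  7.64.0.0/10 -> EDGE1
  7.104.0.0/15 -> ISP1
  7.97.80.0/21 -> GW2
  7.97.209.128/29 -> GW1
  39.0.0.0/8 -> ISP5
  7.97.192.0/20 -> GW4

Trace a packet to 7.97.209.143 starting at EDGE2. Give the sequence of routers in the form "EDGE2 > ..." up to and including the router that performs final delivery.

At EDGE2: longest match for 7.97.209.143 is 7.96.0.0/12 -> BORDER
At BORDER: longest match for 7.97.209.143 is 7.96.0.0/12 -> EDGE1
At EDGE1: longest match for 7.97.209.143 is 7.96.0.0/14 -> directly connected

EDGE2 > BORDER > EDGE1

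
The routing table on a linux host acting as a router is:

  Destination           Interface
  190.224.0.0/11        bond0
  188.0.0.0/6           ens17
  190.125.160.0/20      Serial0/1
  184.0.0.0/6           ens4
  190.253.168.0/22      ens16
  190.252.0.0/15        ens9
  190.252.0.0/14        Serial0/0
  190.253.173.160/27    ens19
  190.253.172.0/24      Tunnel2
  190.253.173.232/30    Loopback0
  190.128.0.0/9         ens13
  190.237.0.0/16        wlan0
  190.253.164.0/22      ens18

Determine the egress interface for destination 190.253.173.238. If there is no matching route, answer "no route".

Routes whose prefix contains 190.253.173.238:
  188.0.0.0/6 (188.0.0.0 - 191.255.255.255) -> ens17
  190.128.0.0/9 (190.128.0.0 - 190.255.255.255) -> ens13
  190.224.0.0/11 (190.224.0.0 - 190.255.255.255) -> bond0
  190.252.0.0/14 (190.252.0.0 - 190.255.255.255) -> Serial0/0
  190.252.0.0/15 (190.252.0.0 - 190.253.255.255) -> ens9
More-specific entries that do NOT match:
  190.253.173.232/30 (190.253.173.232 - 190.253.173.235) does not contain 190.253.173.238
  190.253.173.160/27 (190.253.173.160 - 190.253.173.191) does not contain 190.253.173.238
  190.253.172.0/24 (190.253.172.0 - 190.253.172.255) does not contain 190.253.173.238
  190.253.168.0/22 (190.253.168.0 - 190.253.171.255) does not contain 190.253.173.238
  190.253.164.0/22 (190.253.164.0 - 190.253.167.255) does not contain 190.253.173.238
  190.125.160.0/20 (190.125.160.0 - 190.125.175.255) does not contain 190.253.173.238
  190.237.0.0/16 (190.237.0.0 - 190.237.255.255) does not contain 190.253.173.238
Longest matching prefix is /15 -> interface ens9.

ens9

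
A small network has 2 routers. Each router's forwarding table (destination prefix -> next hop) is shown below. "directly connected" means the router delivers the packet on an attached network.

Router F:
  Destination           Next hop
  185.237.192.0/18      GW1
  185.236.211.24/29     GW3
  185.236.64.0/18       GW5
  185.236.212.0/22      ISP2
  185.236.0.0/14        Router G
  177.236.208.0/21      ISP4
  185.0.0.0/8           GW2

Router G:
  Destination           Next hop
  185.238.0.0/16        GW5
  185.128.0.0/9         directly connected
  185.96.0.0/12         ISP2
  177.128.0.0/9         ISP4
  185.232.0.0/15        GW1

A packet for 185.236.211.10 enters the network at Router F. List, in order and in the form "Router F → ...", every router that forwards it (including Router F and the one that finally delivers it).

Router F → Router G

At Router F: longest match for 185.236.211.10 is 185.236.0.0/14 -> Router G
At Router G: longest match for 185.236.211.10 is 185.128.0.0/9 -> directly connected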